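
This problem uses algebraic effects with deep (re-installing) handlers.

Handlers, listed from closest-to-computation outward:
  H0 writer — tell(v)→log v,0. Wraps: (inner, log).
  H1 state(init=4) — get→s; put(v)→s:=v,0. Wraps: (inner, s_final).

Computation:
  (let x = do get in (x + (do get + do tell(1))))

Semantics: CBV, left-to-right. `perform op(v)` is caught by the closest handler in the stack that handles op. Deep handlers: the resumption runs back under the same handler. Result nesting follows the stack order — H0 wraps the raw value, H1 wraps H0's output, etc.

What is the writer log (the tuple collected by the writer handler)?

Answer: (1)

Step-by-step:
get @ H1 ⇒ 4
get @ H1 ⇒ 4
tell(1) @ H0 ⇒ log+=1
H0 returns (8, (1))
H1 returns ((8, (1)), 4)
= ((8, (1)), 4)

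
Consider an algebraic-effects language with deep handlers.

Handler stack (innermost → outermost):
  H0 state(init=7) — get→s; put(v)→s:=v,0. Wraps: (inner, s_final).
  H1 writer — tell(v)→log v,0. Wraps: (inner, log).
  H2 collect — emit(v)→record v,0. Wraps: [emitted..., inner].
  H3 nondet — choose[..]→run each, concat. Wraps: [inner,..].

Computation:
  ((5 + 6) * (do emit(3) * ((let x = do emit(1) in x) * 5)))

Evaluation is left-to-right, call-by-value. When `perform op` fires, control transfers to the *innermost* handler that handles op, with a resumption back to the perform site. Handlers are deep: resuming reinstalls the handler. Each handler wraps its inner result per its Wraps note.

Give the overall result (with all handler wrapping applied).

Evaluation trace:
emit(3) @ H2 ⇒ out+=3
emit(1) @ H2 ⇒ out+=1
H0 returns (0, 7)
H1 returns ((0, 7), ())
H2 returns [3, 1, ((0, 7), ())]
H3 returns [[3, 1, ((0, 7), ())]]
= [[3, 1, ((0, 7), ())]]

Answer: [[3, 1, ((0, 7), ())]]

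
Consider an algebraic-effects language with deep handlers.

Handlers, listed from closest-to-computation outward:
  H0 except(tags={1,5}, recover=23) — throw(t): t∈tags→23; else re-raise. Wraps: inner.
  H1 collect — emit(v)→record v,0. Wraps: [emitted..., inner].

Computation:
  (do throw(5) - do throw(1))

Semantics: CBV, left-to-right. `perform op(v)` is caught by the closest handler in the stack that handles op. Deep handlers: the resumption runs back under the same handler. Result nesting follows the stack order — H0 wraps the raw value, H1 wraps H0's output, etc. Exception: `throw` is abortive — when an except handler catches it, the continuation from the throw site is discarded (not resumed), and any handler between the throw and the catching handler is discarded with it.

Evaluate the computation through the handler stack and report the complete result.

Step-by-step:
throw(5) @ H0 caught ⇒ 23
H1 returns [23]
= [23]

Answer: [23]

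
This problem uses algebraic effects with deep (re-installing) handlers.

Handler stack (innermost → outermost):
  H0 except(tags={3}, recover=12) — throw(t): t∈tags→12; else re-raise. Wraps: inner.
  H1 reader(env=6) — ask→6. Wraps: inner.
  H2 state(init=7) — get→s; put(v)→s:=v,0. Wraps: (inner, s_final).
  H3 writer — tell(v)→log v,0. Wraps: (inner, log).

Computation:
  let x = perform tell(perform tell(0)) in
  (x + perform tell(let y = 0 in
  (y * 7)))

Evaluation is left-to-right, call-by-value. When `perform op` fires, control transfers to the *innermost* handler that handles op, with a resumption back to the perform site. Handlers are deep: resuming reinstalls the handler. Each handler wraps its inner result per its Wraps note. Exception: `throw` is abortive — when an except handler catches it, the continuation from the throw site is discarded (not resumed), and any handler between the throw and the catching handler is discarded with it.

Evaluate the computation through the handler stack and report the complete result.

Answer: ((0, 7), (0, 0, 0))

Step-by-step:
tell(0) @ H3 ⇒ log+=0
tell(0) @ H3 ⇒ log+=0
tell(0) @ H3 ⇒ log+=0
H0 returns 0
H1 returns 0
H2 returns (0, 7)
H3 returns ((0, 7), (0, 0, 0))
= ((0, 7), (0, 0, 0))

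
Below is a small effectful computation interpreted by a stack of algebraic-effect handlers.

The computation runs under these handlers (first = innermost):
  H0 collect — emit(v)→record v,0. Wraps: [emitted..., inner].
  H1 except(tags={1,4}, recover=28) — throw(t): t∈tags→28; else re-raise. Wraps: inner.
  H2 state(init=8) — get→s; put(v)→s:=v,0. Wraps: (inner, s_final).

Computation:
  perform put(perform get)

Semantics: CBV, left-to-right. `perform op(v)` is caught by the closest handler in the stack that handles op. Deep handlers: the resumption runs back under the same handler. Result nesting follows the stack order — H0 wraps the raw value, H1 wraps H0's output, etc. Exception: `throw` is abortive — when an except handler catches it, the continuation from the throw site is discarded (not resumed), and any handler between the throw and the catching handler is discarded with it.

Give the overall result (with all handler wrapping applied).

Answer: ([0], 8)

Step-by-step:
get @ H2 ⇒ 8
put(8) @ H2 ⇒ s:=8
H0 returns [0]
H1 returns [0]
H2 returns ([0], 8)
= ([0], 8)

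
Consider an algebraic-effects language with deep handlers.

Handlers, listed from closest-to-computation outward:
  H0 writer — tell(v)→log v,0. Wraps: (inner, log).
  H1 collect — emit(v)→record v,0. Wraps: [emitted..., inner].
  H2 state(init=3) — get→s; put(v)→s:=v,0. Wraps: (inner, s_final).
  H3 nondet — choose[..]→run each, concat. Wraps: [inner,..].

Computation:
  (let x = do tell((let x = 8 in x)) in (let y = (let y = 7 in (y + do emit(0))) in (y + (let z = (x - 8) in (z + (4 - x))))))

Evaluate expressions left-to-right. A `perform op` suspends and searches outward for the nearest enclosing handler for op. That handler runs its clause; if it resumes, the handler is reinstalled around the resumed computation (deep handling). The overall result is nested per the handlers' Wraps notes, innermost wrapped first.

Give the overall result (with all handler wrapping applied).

Answer: [([0, (3, (8))], 3)]

Evaluation trace:
tell(8) @ H0 ⇒ log+=8
emit(0) @ H1 ⇒ out+=0
H0 returns (3, (8))
H1 returns [0, (3, (8))]
H2 returns ([0, (3, (8))], 3)
H3 returns [([0, (3, (8))], 3)]
= [([0, (3, (8))], 3)]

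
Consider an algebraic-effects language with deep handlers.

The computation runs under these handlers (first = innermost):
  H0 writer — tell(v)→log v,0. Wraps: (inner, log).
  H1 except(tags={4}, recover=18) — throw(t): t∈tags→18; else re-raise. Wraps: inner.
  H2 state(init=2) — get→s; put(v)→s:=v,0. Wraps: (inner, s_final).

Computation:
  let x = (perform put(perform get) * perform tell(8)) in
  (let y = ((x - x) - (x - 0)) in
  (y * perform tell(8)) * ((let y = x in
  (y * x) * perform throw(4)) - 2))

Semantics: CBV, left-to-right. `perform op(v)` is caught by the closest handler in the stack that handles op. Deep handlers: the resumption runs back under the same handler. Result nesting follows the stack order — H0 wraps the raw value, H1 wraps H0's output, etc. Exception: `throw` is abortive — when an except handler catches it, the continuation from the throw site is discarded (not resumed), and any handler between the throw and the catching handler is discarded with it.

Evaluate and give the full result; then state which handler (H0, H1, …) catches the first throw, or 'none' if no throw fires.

Answer: (18, 2) ; first throw caught by: H1

Evaluation trace:
get @ H2 ⇒ 2
put(2) @ H2 ⇒ s:=2
tell(8) @ H0 ⇒ log+=8
tell(8) @ H0 ⇒ log+=8
throw(4) @ H1 caught ⇒ 18
H2 returns (18, 2)
= (18, 2)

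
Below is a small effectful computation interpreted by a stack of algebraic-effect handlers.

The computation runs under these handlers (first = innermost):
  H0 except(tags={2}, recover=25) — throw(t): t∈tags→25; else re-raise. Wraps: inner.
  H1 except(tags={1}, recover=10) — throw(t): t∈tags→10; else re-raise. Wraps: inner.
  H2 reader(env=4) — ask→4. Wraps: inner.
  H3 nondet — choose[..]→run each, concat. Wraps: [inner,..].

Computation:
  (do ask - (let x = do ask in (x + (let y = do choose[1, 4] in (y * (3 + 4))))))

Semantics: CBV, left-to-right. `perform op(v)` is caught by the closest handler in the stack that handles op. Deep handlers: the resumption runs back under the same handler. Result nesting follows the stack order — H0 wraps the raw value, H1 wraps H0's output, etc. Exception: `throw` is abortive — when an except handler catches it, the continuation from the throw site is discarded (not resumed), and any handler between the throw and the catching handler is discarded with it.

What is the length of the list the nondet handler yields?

Step-by-step:
ask @ H2 ⇒ 4
ask @ H2 ⇒ 4
choose[1, 4] @ H3
  branch[0] choose=1:
    H0 returns -7
    H1 returns -7
    H2 returns -7
    H3 returns [-7]
  branch[1] choose=4:
    H0 returns -28
    H1 returns -28
    H2 returns -28
    H3 returns [-28]
= [-7, -28]

Answer: 2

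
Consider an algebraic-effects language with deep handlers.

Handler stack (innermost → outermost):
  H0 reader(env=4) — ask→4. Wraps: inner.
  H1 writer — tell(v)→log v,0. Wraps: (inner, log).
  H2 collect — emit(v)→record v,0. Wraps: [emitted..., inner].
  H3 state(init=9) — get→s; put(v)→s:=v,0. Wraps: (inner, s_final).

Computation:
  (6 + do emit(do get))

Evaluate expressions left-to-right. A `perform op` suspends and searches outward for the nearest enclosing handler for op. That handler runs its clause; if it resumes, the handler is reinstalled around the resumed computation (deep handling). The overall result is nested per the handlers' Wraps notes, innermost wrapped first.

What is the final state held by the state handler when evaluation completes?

Answer: 9

Step-by-step:
get @ H3 ⇒ 9
emit(9) @ H2 ⇒ out+=9
H0 returns 6
H1 returns (6, ())
H2 returns [9, (6, ())]
H3 returns ([9, (6, ())], 9)
= ([9, (6, ())], 9)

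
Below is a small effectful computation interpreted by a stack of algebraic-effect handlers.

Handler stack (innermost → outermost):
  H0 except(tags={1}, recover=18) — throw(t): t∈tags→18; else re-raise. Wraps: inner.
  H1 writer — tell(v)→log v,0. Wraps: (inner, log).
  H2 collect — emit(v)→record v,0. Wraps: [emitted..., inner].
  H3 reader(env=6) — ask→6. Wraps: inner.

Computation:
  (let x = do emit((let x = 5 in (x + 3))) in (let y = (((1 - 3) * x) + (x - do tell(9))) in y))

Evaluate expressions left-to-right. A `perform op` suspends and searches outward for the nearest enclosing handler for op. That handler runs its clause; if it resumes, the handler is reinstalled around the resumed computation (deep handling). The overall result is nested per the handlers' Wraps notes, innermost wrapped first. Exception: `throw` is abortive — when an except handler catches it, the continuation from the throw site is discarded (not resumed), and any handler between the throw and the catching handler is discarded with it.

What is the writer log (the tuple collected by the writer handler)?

Answer: (9)

Working:
emit(8) @ H2 ⇒ out+=8
tell(9) @ H1 ⇒ log+=9
H0 returns 0
H1 returns (0, (9))
H2 returns [8, (0, (9))]
H3 returns [8, (0, (9))]
= [8, (0, (9))]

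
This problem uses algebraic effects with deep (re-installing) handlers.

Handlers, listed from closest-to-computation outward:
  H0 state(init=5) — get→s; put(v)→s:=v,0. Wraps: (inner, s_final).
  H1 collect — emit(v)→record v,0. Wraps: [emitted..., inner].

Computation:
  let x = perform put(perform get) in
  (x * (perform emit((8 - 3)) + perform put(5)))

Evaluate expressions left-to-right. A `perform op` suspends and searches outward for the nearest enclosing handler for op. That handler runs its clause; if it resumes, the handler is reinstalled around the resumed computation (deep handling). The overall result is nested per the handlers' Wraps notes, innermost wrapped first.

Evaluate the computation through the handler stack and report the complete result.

Answer: [5, (0, 5)]

Step-by-step:
get @ H0 ⇒ 5
put(5) @ H0 ⇒ s:=5
emit(5) @ H1 ⇒ out+=5
put(5) @ H0 ⇒ s:=5
H0 returns (0, 5)
H1 returns [5, (0, 5)]
= [5, (0, 5)]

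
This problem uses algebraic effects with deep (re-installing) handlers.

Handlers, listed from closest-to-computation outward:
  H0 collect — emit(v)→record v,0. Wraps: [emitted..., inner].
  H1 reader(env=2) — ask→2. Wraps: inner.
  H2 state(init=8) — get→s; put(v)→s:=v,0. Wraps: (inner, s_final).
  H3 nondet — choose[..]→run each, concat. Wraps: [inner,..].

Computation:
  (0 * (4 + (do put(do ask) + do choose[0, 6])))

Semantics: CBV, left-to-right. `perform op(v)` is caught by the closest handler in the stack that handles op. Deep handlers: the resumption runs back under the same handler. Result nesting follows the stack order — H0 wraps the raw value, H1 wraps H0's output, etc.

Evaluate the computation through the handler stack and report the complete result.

Answer: [([0], 2), ([0], 2)]

Working:
ask @ H1 ⇒ 2
put(2) @ H2 ⇒ s:=2
choose[0, 6] @ H3
  branch[0] choose=0:
    H0 returns [0]
    H1 returns [0]
    H2 returns ([0], 2)
    H3 returns [([0], 2)]
  branch[1] choose=6:
    H0 returns [0]
    H1 returns [0]
    H2 returns ([0], 2)
    H3 returns [([0], 2)]
= [([0], 2), ([0], 2)]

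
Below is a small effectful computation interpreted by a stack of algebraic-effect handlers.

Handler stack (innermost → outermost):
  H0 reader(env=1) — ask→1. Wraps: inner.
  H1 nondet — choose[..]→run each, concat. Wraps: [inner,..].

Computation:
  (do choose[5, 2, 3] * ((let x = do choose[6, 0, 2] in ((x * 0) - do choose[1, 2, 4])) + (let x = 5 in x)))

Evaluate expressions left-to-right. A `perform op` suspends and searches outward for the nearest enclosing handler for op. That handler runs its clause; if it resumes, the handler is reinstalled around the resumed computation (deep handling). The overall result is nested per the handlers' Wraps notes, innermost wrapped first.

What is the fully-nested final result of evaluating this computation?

Working:
choose[5, 2, 3] @ H1
  branch[0] choose=5:
    choose[6, 0, 2] @ H1
      branch[0] choose=6:
        choose[1, 2, 4] @ H1
          branch[0] choose=1:
            H0 returns 20
            H1 returns [20]
          branch[1] choose=2:
            H0 returns 15
            H1 returns [15]
          branch[2] choose=4:
            H0 returns 5
            H1 returns [5]
      branch[1] choose=0:
        choose[1, 2, 4] @ H1
          branch[0] choose=1:
            H0 returns 20
            H1 returns [20]
          branch[1] choose=2:
            H0 returns 15
            H1 returns [15]
          branch[2] choose=4:
            H0 returns 5
            H1 returns [5]
      branch[2] choose=2:
        choose[1, 2, 4] @ H1
          branch[0] choose=1:
            H0 returns 20
            H1 returns [20]
          branch[1] choose=2:
            H0 returns 15
            H1 returns [15]
          branch[2] choose=4:
            H0 returns 5
            H1 returns [5]
  branch[1] choose=2:
    choose[6, 0, 2] @ H1
      branch[0] choose=6:
        choose[1, 2, 4] @ H1
          branch[0] choose=1:
            H0 returns 8
            H1 returns [8]
          branch[1] choose=2:
            H0 returns 6
            H1 returns [6]
          branch[2] choose=4:
            H0 returns 2
            H1 returns [2]
      branch[1] choose=0:
        choose[1, 2, 4] @ H1
          branch[0] choose=1:
            H0 returns 8
            H1 returns [8]
          branch[1] choose=2:
            H0 returns 6
            H1 returns [6]
          branch[2] choose=4:
            H0 returns 2
            H1 returns [2]
      branch[2] choose=2:
        choose[1, 2, 4] @ H1
          branch[0] choose=1:
            H0 returns 8
            H1 returns [8]
          branch[1] choose=2:
            H0 returns 6
            H1 returns [6]
          branch[2] choose=4:
            H0 returns 2
            H1 returns [2]
  branch[2] choose=3:
    choose[6, 0, 2] @ H1
      branch[0] choose=6:
        choose[1, 2, 4] @ H1
          branch[0] choose=1:
            H0 returns 12
            H1 returns [12]
          branch[1] choose=2:
            H0 returns 9
            H1 returns [9]
          branch[2] choose=4:
            H0 returns 3
            H1 returns [3]
      branch[1] choose=0:
        choose[1, 2, 4] @ H1
          branch[0] choose=1:
            H0 returns 12
            H1 returns [12]
          branch[1] choose=2:
            H0 returns 9
            H1 returns [9]
          branch[2] choose=4:
            H0 returns 3
            H1 returns [3]
      branch[2] choose=2:
        choose[1, 2, 4] @ H1
          branch[0] choose=1:
            H0 returns 12
            H1 returns [12]
          branch[1] choose=2:
            H0 returns 9
            H1 returns [9]
          branch[2] choose=4:
            H0 returns 3
            H1 returns [3]
= [20, 15, 5, 20, 15, 5, 20, 15, 5, 8, 6, 2, 8, 6, 2, 8, 6, 2, 12, 9, 3, 12, 9, 3, 12, 9, 3]

Answer: [20, 15, 5, 20, 15, 5, 20, 15, 5, 8, 6, 2, 8, 6, 2, 8, 6, 2, 12, 9, 3, 12, 9, 3, 12, 9, 3]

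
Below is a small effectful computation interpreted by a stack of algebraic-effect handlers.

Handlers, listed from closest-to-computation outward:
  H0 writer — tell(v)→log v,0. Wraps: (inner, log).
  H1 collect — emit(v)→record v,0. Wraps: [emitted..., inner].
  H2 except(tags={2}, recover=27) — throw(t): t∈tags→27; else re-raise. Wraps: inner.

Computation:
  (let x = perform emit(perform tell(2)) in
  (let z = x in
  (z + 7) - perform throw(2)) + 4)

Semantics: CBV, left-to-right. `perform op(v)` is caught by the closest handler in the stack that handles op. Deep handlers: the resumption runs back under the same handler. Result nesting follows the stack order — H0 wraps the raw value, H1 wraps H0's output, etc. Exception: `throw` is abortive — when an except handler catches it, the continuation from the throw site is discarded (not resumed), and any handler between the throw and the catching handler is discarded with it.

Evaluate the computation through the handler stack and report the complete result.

Answer: 27

Working:
tell(2) @ H0 ⇒ log+=2
emit(0) @ H1 ⇒ out+=0
throw(2) @ H2 caught ⇒ 27
= 27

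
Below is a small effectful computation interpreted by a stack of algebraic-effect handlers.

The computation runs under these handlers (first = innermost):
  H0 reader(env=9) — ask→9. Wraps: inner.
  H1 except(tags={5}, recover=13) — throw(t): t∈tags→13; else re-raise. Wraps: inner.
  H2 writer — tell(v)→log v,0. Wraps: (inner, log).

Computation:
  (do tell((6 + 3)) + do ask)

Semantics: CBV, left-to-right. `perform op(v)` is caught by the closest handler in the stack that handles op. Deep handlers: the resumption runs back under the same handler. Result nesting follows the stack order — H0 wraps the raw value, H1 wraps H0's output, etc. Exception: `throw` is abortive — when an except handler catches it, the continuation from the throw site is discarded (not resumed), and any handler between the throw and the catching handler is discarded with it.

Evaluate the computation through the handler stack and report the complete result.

Evaluation trace:
tell(9) @ H2 ⇒ log+=9
ask @ H0 ⇒ 9
H0 returns 9
H1 returns 9
H2 returns (9, (9))
= (9, (9))

Answer: (9, (9))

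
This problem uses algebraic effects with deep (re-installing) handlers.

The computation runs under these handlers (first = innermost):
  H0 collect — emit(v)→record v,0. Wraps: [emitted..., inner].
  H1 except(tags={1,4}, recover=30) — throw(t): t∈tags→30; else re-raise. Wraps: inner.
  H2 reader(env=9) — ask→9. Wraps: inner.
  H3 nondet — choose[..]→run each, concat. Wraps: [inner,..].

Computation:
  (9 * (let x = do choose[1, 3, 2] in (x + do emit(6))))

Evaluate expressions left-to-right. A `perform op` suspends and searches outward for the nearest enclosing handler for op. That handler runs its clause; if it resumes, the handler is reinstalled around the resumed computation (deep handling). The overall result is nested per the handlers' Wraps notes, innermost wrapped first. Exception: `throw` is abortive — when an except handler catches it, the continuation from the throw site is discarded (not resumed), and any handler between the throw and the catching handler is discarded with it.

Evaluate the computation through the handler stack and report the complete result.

Answer: [[6, 9], [6, 27], [6, 18]]

Working:
choose[1, 3, 2] @ H3
  branch[0] choose=1:
    emit(6) @ H0 ⇒ out+=6
    H0 returns [6, 9]
    H1 returns [6, 9]
    H2 returns [6, 9]
    H3 returns [[6, 9]]
  branch[1] choose=3:
    emit(6) @ H0 ⇒ out+=6
    H0 returns [6, 27]
    H1 returns [6, 27]
    H2 returns [6, 27]
    H3 returns [[6, 27]]
  branch[2] choose=2:
    emit(6) @ H0 ⇒ out+=6
    H0 returns [6, 18]
    H1 returns [6, 18]
    H2 returns [6, 18]
    H3 returns [[6, 18]]
= [[6, 9], [6, 27], [6, 18]]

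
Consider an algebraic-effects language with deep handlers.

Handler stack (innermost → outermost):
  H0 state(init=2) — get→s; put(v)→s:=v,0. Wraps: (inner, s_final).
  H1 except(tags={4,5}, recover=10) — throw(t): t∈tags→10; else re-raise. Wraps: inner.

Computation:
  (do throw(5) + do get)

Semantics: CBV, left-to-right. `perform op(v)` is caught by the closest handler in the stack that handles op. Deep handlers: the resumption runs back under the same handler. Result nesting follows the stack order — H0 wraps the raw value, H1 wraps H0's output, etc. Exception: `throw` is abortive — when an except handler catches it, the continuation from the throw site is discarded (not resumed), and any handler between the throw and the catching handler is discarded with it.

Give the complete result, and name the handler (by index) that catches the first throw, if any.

Working:
throw(5) @ H1 caught ⇒ 10
= 10

Answer: 10 ; first throw caught by: H1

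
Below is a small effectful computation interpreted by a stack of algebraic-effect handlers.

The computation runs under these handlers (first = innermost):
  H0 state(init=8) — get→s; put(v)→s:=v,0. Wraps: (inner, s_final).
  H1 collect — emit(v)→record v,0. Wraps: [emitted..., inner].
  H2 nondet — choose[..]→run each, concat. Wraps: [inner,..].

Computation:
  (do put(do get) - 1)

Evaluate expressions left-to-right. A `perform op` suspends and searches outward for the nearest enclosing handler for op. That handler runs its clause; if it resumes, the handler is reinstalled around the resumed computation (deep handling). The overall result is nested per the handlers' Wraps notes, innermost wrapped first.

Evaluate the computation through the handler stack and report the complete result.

Working:
get @ H0 ⇒ 8
put(8) @ H0 ⇒ s:=8
H0 returns (-1, 8)
H1 returns [(-1, 8)]
H2 returns [[(-1, 8)]]
= [[(-1, 8)]]

Answer: [[(-1, 8)]]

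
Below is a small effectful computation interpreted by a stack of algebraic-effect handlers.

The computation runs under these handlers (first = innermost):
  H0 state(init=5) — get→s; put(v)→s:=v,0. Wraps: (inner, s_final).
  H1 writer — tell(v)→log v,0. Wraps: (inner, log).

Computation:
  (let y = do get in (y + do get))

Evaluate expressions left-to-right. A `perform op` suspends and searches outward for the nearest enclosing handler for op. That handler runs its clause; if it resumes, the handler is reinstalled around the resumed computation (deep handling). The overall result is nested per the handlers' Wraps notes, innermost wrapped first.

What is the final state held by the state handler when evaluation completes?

Answer: 5

Working:
get @ H0 ⇒ 5
get @ H0 ⇒ 5
H0 returns (10, 5)
H1 returns ((10, 5), ())
= ((10, 5), ())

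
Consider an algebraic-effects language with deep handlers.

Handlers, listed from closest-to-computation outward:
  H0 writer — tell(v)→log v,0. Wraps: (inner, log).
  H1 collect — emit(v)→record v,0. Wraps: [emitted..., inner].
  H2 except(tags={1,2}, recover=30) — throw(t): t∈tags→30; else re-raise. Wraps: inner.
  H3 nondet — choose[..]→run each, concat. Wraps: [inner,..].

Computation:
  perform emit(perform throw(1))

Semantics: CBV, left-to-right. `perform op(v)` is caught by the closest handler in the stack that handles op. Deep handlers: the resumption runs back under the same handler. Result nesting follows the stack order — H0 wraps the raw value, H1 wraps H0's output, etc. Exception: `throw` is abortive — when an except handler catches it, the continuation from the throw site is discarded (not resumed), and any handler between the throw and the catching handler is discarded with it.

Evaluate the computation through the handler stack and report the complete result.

Answer: [30]

Working:
throw(1) @ H2 caught ⇒ 30
H3 returns [30]
= [30]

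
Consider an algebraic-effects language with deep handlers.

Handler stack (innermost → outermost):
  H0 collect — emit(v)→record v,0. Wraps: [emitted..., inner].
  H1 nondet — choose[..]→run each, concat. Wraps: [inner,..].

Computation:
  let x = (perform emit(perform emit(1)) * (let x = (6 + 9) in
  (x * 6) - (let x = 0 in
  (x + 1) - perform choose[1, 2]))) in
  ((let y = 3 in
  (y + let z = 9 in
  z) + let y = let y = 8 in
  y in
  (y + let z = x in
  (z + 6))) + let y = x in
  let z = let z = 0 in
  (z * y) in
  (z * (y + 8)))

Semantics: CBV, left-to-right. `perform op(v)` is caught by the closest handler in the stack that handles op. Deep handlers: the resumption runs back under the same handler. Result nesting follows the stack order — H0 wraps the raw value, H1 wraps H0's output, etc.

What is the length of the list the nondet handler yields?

Evaluation trace:
emit(1) @ H0 ⇒ out+=1
emit(0) @ H0 ⇒ out+=0
choose[1, 2] @ H1
  branch[0] choose=1:
    H0 returns [1, 0, 26]
    H1 returns [[1, 0, 26]]
  branch[1] choose=2:
    H0 returns [1, 0, 26]
    H1 returns [[1, 0, 26]]
= [[1, 0, 26], [1, 0, 26]]

Answer: 2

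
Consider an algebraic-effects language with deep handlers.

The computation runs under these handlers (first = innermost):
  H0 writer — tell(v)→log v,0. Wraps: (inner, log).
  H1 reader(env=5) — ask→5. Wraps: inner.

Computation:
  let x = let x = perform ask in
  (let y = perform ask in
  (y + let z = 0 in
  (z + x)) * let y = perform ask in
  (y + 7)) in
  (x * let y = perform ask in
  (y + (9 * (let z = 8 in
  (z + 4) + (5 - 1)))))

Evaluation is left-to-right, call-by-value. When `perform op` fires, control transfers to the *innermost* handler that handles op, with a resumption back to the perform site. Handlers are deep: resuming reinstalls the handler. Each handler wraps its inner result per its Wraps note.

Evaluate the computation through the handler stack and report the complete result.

Answer: (17880, ())

Step-by-step:
ask @ H1 ⇒ 5
ask @ H1 ⇒ 5
ask @ H1 ⇒ 5
ask @ H1 ⇒ 5
H0 returns (17880, ())
H1 returns (17880, ())
= (17880, ())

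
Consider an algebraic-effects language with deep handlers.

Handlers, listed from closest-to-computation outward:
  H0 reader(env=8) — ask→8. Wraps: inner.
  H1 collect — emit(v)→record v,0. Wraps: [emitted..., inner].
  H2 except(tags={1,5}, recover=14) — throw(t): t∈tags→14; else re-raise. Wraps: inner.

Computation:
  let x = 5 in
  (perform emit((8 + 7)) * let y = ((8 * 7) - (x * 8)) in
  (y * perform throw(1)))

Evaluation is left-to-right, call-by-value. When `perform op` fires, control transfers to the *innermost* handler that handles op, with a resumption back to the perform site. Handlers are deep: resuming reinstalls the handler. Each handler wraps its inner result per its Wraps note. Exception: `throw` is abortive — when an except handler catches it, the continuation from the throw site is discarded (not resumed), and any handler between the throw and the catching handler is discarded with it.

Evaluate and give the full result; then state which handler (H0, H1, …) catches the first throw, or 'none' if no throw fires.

Step-by-step:
emit(15) @ H1 ⇒ out+=15
throw(1) @ H2 caught ⇒ 14
= 14

Answer: 14 ; first throw caught by: H2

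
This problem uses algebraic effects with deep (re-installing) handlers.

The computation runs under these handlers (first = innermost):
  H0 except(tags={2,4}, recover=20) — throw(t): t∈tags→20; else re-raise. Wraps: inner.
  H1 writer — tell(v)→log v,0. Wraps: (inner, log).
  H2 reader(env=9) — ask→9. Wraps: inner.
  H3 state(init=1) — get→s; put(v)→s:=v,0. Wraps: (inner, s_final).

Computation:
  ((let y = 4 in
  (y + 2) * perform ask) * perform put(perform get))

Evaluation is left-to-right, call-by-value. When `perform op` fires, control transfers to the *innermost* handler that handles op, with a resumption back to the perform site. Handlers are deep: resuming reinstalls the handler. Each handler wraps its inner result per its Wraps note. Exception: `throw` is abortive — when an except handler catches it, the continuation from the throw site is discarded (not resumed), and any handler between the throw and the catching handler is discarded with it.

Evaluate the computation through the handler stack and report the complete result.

Working:
ask @ H2 ⇒ 9
get @ H3 ⇒ 1
put(1) @ H3 ⇒ s:=1
H0 returns 0
H1 returns (0, ())
H2 returns (0, ())
H3 returns ((0, ()), 1)
= ((0, ()), 1)

Answer: ((0, ()), 1)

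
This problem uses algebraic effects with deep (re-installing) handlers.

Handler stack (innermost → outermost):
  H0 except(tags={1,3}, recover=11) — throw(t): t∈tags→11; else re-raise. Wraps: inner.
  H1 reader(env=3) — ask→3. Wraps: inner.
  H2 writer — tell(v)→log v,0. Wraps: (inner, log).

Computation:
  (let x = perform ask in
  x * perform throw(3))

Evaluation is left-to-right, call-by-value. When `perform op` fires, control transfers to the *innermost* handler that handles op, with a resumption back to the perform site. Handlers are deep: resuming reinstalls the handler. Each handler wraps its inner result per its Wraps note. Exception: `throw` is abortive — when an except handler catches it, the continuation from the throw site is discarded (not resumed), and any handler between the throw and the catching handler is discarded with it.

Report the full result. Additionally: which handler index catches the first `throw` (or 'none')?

Answer: (11, ()) ; first throw caught by: H0

Step-by-step:
ask @ H1 ⇒ 3
throw(3) @ H0 caught ⇒ 11
H1 returns 11
H2 returns (11, ())
= (11, ())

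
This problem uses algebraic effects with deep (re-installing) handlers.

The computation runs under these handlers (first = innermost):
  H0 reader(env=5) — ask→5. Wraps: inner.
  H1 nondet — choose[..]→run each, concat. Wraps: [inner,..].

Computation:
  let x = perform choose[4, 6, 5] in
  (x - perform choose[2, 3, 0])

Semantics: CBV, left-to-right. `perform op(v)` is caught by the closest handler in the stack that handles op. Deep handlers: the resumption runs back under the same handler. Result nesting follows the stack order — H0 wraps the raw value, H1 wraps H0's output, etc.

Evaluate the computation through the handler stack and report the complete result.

Answer: [2, 1, 4, 4, 3, 6, 3, 2, 5]

Step-by-step:
choose[4, 6, 5] @ H1
  branch[0] choose=4:
    choose[2, 3, 0] @ H1
      branch[0] choose=2:
        H0 returns 2
        H1 returns [2]
      branch[1] choose=3:
        H0 returns 1
        H1 returns [1]
      branch[2] choose=0:
        H0 returns 4
        H1 returns [4]
  branch[1] choose=6:
    choose[2, 3, 0] @ H1
      branch[0] choose=2:
        H0 returns 4
        H1 returns [4]
      branch[1] choose=3:
        H0 returns 3
        H1 returns [3]
      branch[2] choose=0:
        H0 returns 6
        H1 returns [6]
  branch[2] choose=5:
    choose[2, 3, 0] @ H1
      branch[0] choose=2:
        H0 returns 3
        H1 returns [3]
      branch[1] choose=3:
        H0 returns 2
        H1 returns [2]
      branch[2] choose=0:
        H0 returns 5
        H1 returns [5]
= [2, 1, 4, 4, 3, 6, 3, 2, 5]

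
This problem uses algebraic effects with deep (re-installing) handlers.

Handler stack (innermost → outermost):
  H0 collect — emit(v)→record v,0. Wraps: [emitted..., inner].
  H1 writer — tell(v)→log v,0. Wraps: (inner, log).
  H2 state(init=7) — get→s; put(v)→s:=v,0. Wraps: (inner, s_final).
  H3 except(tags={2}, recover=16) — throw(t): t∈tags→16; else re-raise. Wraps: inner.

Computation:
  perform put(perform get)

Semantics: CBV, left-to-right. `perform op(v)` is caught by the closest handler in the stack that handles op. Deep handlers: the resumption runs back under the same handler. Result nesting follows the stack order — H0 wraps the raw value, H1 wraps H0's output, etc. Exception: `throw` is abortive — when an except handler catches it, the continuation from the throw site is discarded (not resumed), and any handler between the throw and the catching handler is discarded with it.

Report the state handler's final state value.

Working:
get @ H2 ⇒ 7
put(7) @ H2 ⇒ s:=7
H0 returns [0]
H1 returns ([0], ())
H2 returns (([0], ()), 7)
H3 returns (([0], ()), 7)
= (([0], ()), 7)

Answer: 7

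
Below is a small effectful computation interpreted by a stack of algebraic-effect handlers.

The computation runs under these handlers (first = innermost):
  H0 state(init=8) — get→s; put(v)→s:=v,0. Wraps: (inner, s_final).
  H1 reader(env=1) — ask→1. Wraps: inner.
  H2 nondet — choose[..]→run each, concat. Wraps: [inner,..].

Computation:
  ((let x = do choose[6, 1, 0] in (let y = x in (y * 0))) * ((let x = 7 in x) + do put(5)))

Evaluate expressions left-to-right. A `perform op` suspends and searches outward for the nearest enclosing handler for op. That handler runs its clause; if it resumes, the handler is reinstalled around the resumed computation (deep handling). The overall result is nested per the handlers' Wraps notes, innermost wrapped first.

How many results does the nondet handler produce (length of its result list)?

Step-by-step:
choose[6, 1, 0] @ H2
  branch[0] choose=6:
    put(5) @ H0 ⇒ s:=5
    H0 returns (0, 5)
    H1 returns (0, 5)
    H2 returns [(0, 5)]
  branch[1] choose=1:
    put(5) @ H0 ⇒ s:=5
    H0 returns (0, 5)
    H1 returns (0, 5)
    H2 returns [(0, 5)]
  branch[2] choose=0:
    put(5) @ H0 ⇒ s:=5
    H0 returns (0, 5)
    H1 returns (0, 5)
    H2 returns [(0, 5)]
= [(0, 5), (0, 5), (0, 5)]

Answer: 3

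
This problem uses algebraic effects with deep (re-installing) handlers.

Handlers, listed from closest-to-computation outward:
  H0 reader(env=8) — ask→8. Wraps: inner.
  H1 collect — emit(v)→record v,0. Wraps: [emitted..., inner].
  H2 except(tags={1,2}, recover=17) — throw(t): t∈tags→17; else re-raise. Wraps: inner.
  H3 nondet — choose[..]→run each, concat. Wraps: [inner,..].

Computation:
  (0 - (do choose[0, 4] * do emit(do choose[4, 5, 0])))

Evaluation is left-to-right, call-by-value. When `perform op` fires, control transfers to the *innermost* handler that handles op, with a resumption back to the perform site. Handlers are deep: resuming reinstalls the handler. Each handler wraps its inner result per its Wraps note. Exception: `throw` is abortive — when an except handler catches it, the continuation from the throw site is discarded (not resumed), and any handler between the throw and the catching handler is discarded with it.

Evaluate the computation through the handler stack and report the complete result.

Answer: [[4, 0], [5, 0], [0, 0], [4, 0], [5, 0], [0, 0]]

Step-by-step:
choose[0, 4] @ H3
  branch[0] choose=0:
    choose[4, 5, 0] @ H3
      branch[0] choose=4:
        emit(4) @ H1 ⇒ out+=4
        H0 returns 0
        H1 returns [4, 0]
        H2 returns [4, 0]
        H3 returns [[4, 0]]
      branch[1] choose=5:
        emit(5) @ H1 ⇒ out+=5
        H0 returns 0
        H1 returns [5, 0]
        H2 returns [5, 0]
        H3 returns [[5, 0]]
      branch[2] choose=0:
        emit(0) @ H1 ⇒ out+=0
        H0 returns 0
        H1 returns [0, 0]
        H2 returns [0, 0]
        H3 returns [[0, 0]]
  branch[1] choose=4:
    choose[4, 5, 0] @ H3
      branch[0] choose=4:
        emit(4) @ H1 ⇒ out+=4
        H0 returns 0
        H1 returns [4, 0]
        H2 returns [4, 0]
        H3 returns [[4, 0]]
      branch[1] choose=5:
        emit(5) @ H1 ⇒ out+=5
        H0 returns 0
        H1 returns [5, 0]
        H2 returns [5, 0]
        H3 returns [[5, 0]]
      branch[2] choose=0:
        emit(0) @ H1 ⇒ out+=0
        H0 returns 0
        H1 returns [0, 0]
        H2 returns [0, 0]
        H3 returns [[0, 0]]
= [[4, 0], [5, 0], [0, 0], [4, 0], [5, 0], [0, 0]]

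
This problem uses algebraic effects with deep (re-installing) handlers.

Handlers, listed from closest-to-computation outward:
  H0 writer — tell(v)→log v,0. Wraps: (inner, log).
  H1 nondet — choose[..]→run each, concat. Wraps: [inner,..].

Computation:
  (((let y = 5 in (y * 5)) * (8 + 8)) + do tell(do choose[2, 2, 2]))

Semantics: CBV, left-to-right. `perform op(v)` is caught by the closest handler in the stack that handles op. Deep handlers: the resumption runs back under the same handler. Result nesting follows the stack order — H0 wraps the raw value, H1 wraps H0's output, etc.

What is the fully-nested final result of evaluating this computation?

Answer: [(400, (2)), (400, (2)), (400, (2))]

Step-by-step:
choose[2, 2, 2] @ H1
  branch[0] choose=2:
    tell(2) @ H0 ⇒ log+=2
    H0 returns (400, (2))
    H1 returns [(400, (2))]
  branch[1] choose=2:
    tell(2) @ H0 ⇒ log+=2
    H0 returns (400, (2))
    H1 returns [(400, (2))]
  branch[2] choose=2:
    tell(2) @ H0 ⇒ log+=2
    H0 returns (400, (2))
    H1 returns [(400, (2))]
= [(400, (2)), (400, (2)), (400, (2))]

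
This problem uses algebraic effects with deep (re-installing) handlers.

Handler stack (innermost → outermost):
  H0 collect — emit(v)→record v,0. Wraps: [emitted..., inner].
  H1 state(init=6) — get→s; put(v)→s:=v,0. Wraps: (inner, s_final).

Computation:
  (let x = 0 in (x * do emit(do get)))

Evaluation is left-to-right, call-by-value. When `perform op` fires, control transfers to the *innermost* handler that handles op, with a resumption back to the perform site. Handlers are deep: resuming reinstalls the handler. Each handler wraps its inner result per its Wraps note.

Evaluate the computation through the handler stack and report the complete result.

Working:
get @ H1 ⇒ 6
emit(6) @ H0 ⇒ out+=6
H0 returns [6, 0]
H1 returns ([6, 0], 6)
= ([6, 0], 6)

Answer: ([6, 0], 6)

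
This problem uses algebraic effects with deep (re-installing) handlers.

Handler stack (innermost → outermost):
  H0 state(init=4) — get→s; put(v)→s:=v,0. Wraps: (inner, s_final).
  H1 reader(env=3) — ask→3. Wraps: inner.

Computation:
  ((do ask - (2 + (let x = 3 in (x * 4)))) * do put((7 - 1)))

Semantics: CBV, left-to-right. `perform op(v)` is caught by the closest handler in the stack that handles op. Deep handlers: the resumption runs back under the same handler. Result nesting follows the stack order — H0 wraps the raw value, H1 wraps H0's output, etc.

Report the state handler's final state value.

Answer: 6

Evaluation trace:
ask @ H1 ⇒ 3
put(6) @ H0 ⇒ s:=6
H0 returns (0, 6)
H1 returns (0, 6)
= (0, 6)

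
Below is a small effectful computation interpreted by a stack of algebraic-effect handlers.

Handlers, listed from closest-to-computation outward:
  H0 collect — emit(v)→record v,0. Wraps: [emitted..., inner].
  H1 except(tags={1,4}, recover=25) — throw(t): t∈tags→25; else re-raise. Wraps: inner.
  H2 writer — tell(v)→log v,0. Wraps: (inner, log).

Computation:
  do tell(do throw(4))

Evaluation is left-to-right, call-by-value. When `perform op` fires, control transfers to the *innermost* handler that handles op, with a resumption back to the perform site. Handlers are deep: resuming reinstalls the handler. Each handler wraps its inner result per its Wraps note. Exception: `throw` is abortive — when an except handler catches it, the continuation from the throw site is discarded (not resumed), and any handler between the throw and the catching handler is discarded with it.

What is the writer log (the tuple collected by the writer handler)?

Answer: ()

Evaluation trace:
throw(4) @ H1 caught ⇒ 25
H2 returns (25, ())
= (25, ())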